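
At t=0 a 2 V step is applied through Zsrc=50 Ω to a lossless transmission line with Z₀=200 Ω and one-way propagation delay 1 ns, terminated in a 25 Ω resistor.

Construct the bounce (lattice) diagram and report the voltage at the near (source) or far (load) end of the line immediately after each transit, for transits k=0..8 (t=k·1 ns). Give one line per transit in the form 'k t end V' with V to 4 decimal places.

Γ_L=-0.777778, Γ_S=-0.600000; launch V₁=2·200/250=1.600000
k=0 src: V=1.6000
k=1 load: inc=1.600000, refl=1.600000·-0.777778=-1.2444; V=0.000000+1.600000+-1.244444=0.3556
k=2 src: inc=-1.244444, refl=-1.244444·-0.600000=0.7467; V=1.600000+-1.244444+0.746667=1.1022
k=3 load: inc=0.746667, refl=0.746667·-0.777778=-0.5807; V=0.355556+0.746667+-0.580741=0.5215
k=4 src: inc=-0.580741, refl=-0.580741·-0.600000=0.3484; V=1.102222+-0.580741+0.348444=0.8699
k=5 load: inc=0.348444, refl=0.348444·-0.777778=-0.2710; V=0.521481+0.348444+-0.271012=0.5989
k=6 src: inc=-0.271012, refl=-0.271012·-0.600000=0.1626; V=0.869926+-0.271012+0.162607=0.7615
k=7 load: inc=0.162607, refl=0.162607·-0.777778=-0.1265; V=0.598914+0.162607+-0.126472=0.6350
k=8 src: inc=-0.126472, refl=-0.126472·-0.600000=0.0759; V=0.761521+-0.126472+0.075883=0.7109

0 0 source 1.6000
1 1 load 0.3556
2 2 source 1.1022
3 3 load 0.5215
4 4 source 0.8699
5 5 load 0.5989
6 6 source 0.7615
7 7 load 0.6350
8 8 source 0.7109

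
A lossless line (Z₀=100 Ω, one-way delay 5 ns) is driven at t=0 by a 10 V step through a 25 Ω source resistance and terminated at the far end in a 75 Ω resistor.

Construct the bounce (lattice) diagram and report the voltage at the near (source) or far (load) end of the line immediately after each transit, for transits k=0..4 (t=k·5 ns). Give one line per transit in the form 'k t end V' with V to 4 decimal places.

0 0 source 8.0000
1 5 load 6.8571
2 10 source 7.5429
3 15 load 7.4449
4 20 source 7.5037

Γ_L=-0.142857, Γ_S=-0.600000; launch V₁=10·100/125=8.000000
k=0 src: V=8.0000
k=1 load: inc=8.000000, refl=8.000000·-0.142857=-1.1429; V=0.000000+8.000000+-1.142857=6.8571
k=2 src: inc=-1.142857, refl=-1.142857·-0.600000=0.6857; V=8.000000+-1.142857+0.685714=7.5429
k=3 load: inc=0.685714, refl=0.685714·-0.142857=-0.0980; V=6.857143+0.685714+-0.097959=7.4449
k=4 src: inc=-0.097959, refl=-0.097959·-0.600000=0.0588; V=7.542857+-0.097959+0.058776=7.5037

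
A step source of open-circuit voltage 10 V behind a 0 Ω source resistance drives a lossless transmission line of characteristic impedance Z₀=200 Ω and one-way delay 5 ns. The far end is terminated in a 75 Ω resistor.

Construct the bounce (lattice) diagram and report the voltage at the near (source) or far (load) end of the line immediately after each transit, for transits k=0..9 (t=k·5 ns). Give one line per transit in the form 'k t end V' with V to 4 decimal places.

0 0 source 10.0000
1 5 load 5.4545
2 10 source 10.0000
3 15 load 7.9339
4 20 source 10.0000
5 25 load 9.0609
6 30 source 10.0000
7 35 load 9.5731
8 40 source 10.0000
9 45 load 9.8060

Γ_L=-0.454545, Γ_S=-1.000000; launch V₁=10·200/200=10.000000
k=0 src: V=10.0000
k=1 load: inc=10.000000, refl=10.000000·-0.454545=-4.5455; V=0.000000+10.000000+-4.545455=5.4545
k=2 src: inc=-4.545455, refl=-4.545455·-1.000000=4.5455; V=10.000000+-4.545455+4.545455=10.0000
k=3 load: inc=4.545455, refl=4.545455·-0.454545=-2.0661; V=5.454545+4.545455+-2.066116=7.9339
k=4 src: inc=-2.066116, refl=-2.066116·-1.000000=2.0661; V=10.000000+-2.066116+2.066116=10.0000
k=5 load: inc=2.066116, refl=2.066116·-0.454545=-0.9391; V=7.933884+2.066116+-0.939144=9.0609
k=6 src: inc=-0.939144, refl=-0.939144·-1.000000=0.9391; V=10.000000+-0.939144+0.939144=10.0000
k=7 load: inc=0.939144, refl=0.939144·-0.454545=-0.4269; V=9.060856+0.939144+-0.426883=9.5731
k=8 src: inc=-0.426883, refl=-0.426883·-1.000000=0.4269; V=10.000000+-0.426883+0.426883=10.0000
k=9 load: inc=0.426883, refl=0.426883·-0.454545=-0.1940; V=9.573117+0.426883+-0.194038=9.8060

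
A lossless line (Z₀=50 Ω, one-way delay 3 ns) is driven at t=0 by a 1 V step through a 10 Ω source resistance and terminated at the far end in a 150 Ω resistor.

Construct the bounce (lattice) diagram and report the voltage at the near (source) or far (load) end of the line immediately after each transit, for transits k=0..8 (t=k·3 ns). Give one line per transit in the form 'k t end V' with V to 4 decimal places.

0 0 source 0.8333
1 3 load 1.2500
2 6 source 0.9722
3 9 load 0.8333
4 12 source 0.9259
5 15 load 0.9722
6 18 source 0.9414
7 21 load 0.9259
8 24 source 0.9362

Γ_L=0.500000, Γ_S=-0.666667; launch V₁=1·50/60=0.833333
k=0 src: V=0.8333
k=1 load: inc=0.833333, refl=0.833333·0.500000=0.4167; V=0.000000+0.833333+0.416667=1.2500
k=2 src: inc=0.416667, refl=0.416667·-0.666667=-0.2778; V=0.833333+0.416667+-0.277778=0.9722
k=3 load: inc=-0.277778, refl=-0.277778·0.500000=-0.1389; V=1.250000+-0.277778+-0.138889=0.8333
k=4 src: inc=-0.138889, refl=-0.138889·-0.666667=0.0926; V=0.972222+-0.138889+0.092593=0.9259
k=5 load: inc=0.092593, refl=0.092593·0.500000=0.0463; V=0.833333+0.092593+0.046296=0.9722
k=6 src: inc=0.046296, refl=0.046296·-0.666667=-0.0309; V=0.925926+0.046296+-0.030864=0.9414
k=7 load: inc=-0.030864, refl=-0.030864·0.500000=-0.0154; V=0.972222+-0.030864+-0.015432=0.9259
k=8 src: inc=-0.015432, refl=-0.015432·-0.666667=0.0103; V=0.941358+-0.015432+0.010288=0.9362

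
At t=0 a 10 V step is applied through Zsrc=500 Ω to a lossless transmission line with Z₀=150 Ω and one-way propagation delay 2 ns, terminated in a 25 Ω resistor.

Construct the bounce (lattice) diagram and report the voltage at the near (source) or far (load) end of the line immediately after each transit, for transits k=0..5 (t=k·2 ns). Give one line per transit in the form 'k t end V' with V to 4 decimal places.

Γ_L=-0.714286, Γ_S=0.538462; launch V₁=10·150/650=2.307692
k=0 src: V=2.3077
k=1 load: inc=2.307692, refl=2.307692·-0.714286=-1.6484; V=0.000000+2.307692+-1.648352=0.6593
k=2 src: inc=-1.648352, refl=-1.648352·0.538462=-0.8876; V=2.307692+-1.648352+-0.887574=-0.2282
k=3 load: inc=-0.887574, refl=-0.887574·-0.714286=0.6340; V=0.659341+-0.887574+0.633981=0.4057
k=4 src: inc=0.633981, refl=0.633981·0.538462=0.3414; V=-0.228233+0.633981+0.341375=0.7471
k=5 load: inc=0.341375, refl=0.341375·-0.714286=-0.2438; V=0.405748+0.341375+-0.243839=0.5033

0 0 source 2.3077
1 2 load 0.6593
2 4 source -0.2282
3 6 load 0.4057
4 8 source 0.7471
5 10 load 0.5033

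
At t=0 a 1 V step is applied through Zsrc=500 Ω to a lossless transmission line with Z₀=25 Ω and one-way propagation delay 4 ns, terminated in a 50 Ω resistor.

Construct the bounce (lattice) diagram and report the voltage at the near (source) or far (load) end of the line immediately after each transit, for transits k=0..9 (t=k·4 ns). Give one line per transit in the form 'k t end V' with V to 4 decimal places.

Γ_L=0.333333, Γ_S=0.904762; launch V₁=1·25/525=0.047619
k=0 src: V=0.0476
k=1 load: inc=0.047619, refl=0.047619·0.333333=0.0159; V=0.000000+0.047619+0.015873=0.0635
k=2 src: inc=0.015873, refl=0.015873·0.904762=0.0144; V=0.047619+0.015873+0.014361=0.0779
k=3 load: inc=0.014361, refl=0.014361·0.333333=0.0048; V=0.063492+0.014361+0.004787=0.0826
k=4 src: inc=0.004787, refl=0.004787·0.904762=0.0043; V=0.077853+0.004787+0.004331=0.0870
k=5 load: inc=0.004331, refl=0.004331·0.333333=0.0014; V=0.082640+0.004331+0.001444=0.0884
k=6 src: inc=0.001444, refl=0.001444·0.904762=0.0013; V=0.086972+0.001444+0.001306=0.0897
k=7 load: inc=0.001306, refl=0.001306·0.333333=0.0004; V=0.088415+0.001306+0.000435=0.0902
k=8 src: inc=0.000435, refl=0.000435·0.904762=0.0004; V=0.089722+0.000435+0.000394=0.0906
k=9 load: inc=0.000394, refl=0.000394·0.333333=0.0001; V=0.090157+0.000394+0.000131=0.0907

0 0 source 0.0476
1 4 load 0.0635
2 8 source 0.0779
3 12 load 0.0826
4 16 source 0.0870
5 20 load 0.0884
6 24 source 0.0897
7 28 load 0.0902
8 32 source 0.0906
9 36 load 0.0907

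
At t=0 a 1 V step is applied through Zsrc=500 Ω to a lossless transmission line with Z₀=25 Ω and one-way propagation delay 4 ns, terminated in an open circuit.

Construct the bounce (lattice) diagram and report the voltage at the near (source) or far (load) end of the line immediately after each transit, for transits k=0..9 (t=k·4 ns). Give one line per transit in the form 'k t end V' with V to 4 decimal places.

Γ_L=1.000000, Γ_S=0.904762; launch V₁=1·25/525=0.047619
k=0 src: V=0.0476
k=1 load: inc=0.047619, refl=0.047619·1.000000=0.0476; V=0.000000+0.047619+0.047619=0.0952
k=2 src: inc=0.047619, refl=0.047619·0.904762=0.0431; V=0.047619+0.047619+0.043084=0.1383
k=3 load: inc=0.043084, refl=0.043084·1.000000=0.0431; V=0.095238+0.043084+0.043084=0.1814
k=4 src: inc=0.043084, refl=0.043084·0.904762=0.0390; V=0.138322+0.043084+0.038981=0.2204
k=5 load: inc=0.038981, refl=0.038981·1.000000=0.0390; V=0.181406+0.038981+0.038981=0.2594
k=6 src: inc=0.038981, refl=0.038981·0.904762=0.0353; V=0.220387+0.038981+0.035268=0.2946
k=7 load: inc=0.035268, refl=0.035268·1.000000=0.0353; V=0.259367+0.035268+0.035268=0.3299
k=8 src: inc=0.035268, refl=0.035268·0.904762=0.0319; V=0.294635+0.035268+0.031909=0.3618
k=9 load: inc=0.031909, refl=0.031909·1.000000=0.0319; V=0.329904+0.031909+0.031909=0.3937

0 0 source 0.0476
1 4 load 0.0952
2 8 source 0.1383
3 12 load 0.1814
4 16 source 0.2204
5 20 load 0.2594
6 24 source 0.2946
7 28 load 0.3299
8 32 source 0.3618
9 36 load 0.3937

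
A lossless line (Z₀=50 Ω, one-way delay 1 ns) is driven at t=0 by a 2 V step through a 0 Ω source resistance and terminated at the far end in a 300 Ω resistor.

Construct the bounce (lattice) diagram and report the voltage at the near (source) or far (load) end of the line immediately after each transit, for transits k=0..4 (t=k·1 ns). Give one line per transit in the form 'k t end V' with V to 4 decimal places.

Γ_L=0.714286, Γ_S=-1.000000; launch V₁=2·50/50=2.000000
k=0 src: V=2.0000
k=1 load: inc=2.000000, refl=2.000000·0.714286=1.4286; V=0.000000+2.000000+1.428571=3.4286
k=2 src: inc=1.428571, refl=1.428571·-1.000000=-1.4286; V=2.000000+1.428571+-1.428571=2.0000
k=3 load: inc=-1.428571, refl=-1.428571·0.714286=-1.0204; V=3.428571+-1.428571+-1.020408=0.9796
k=4 src: inc=-1.020408, refl=-1.020408·-1.000000=1.0204; V=2.000000+-1.020408+1.020408=2.0000

0 0 source 2.0000
1 1 load 3.4286
2 2 source 2.0000
3 3 load 0.9796
4 4 source 2.0000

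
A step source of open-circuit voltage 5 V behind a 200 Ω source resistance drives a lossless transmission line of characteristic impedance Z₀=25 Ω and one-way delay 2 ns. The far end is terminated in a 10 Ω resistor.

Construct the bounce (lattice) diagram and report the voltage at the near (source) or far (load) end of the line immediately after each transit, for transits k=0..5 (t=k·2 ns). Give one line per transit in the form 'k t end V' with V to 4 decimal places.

Γ_L=-0.428571, Γ_S=0.777778; launch V₁=5·25/225=0.555556
k=0 src: V=0.5556
k=1 load: inc=0.555556, refl=0.555556·-0.428571=-0.2381; V=0.000000+0.555556+-0.238095=0.3175
k=2 src: inc=-0.238095, refl=-0.238095·0.777778=-0.1852; V=0.555556+-0.238095+-0.185185=0.1323
k=3 load: inc=-0.185185, refl=-0.185185·-0.428571=0.0794; V=0.317460+-0.185185+0.079365=0.2116
k=4 src: inc=0.079365, refl=0.079365·0.777778=0.0617; V=0.132275+0.079365+0.061728=0.2734
k=5 load: inc=0.061728, refl=0.061728·-0.428571=-0.0265; V=0.211640+0.061728+-0.026455=0.2469

0 0 source 0.5556
1 2 load 0.3175
2 4 source 0.1323
3 6 load 0.2116
4 8 source 0.2734
5 10 load 0.2469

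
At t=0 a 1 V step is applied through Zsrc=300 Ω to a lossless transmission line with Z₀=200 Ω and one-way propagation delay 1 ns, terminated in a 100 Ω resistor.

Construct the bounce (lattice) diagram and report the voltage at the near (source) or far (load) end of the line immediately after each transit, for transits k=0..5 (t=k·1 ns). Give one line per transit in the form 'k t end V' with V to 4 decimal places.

Γ_L=-0.333333, Γ_S=0.200000; launch V₁=1·200/500=0.400000
k=0 src: V=0.4000
k=1 load: inc=0.400000, refl=0.400000·-0.333333=-0.1333; V=0.000000+0.400000+-0.133333=0.2667
k=2 src: inc=-0.133333, refl=-0.133333·0.200000=-0.0267; V=0.400000+-0.133333+-0.026667=0.2400
k=3 load: inc=-0.026667, refl=-0.026667·-0.333333=0.0089; V=0.266667+-0.026667+0.008889=0.2489
k=4 src: inc=0.008889, refl=0.008889·0.200000=0.0018; V=0.240000+0.008889+0.001778=0.2507
k=5 load: inc=0.001778, refl=0.001778·-0.333333=-0.0006; V=0.248889+0.001778+-0.000593=0.2501

0 0 source 0.4000
1 1 load 0.2667
2 2 source 0.2400
3 3 load 0.2489
4 4 source 0.2507
5 5 load 0.2501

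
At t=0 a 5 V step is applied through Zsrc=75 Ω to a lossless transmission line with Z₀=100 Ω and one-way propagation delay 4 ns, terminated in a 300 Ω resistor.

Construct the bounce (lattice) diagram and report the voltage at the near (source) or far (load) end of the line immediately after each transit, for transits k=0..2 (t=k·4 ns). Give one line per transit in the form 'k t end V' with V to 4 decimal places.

Γ_L=0.500000, Γ_S=-0.142857; launch V₁=5·100/175=2.857143
k=0 src: V=2.8571
k=1 load: inc=2.857143, refl=2.857143·0.500000=1.4286; V=0.000000+2.857143+1.428571=4.2857
k=2 src: inc=1.428571, refl=1.428571·-0.142857=-0.2041; V=2.857143+1.428571+-0.204082=4.0816

0 0 source 2.8571
1 4 load 4.2857
2 8 source 4.0816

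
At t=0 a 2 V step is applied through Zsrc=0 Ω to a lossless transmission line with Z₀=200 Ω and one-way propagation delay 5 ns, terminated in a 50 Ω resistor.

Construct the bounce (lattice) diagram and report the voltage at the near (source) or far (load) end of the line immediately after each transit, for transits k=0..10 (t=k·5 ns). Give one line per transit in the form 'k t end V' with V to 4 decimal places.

0 0 source 2.0000
1 5 load 0.8000
2 10 source 2.0000
3 15 load 1.2800
4 20 source 2.0000
5 25 load 1.5680
6 30 source 2.0000
7 35 load 1.7408
8 40 source 2.0000
9 45 load 1.8445
10 50 source 2.0000

Γ_L=-0.600000, Γ_S=-1.000000; launch V₁=2·200/200=2.000000
k=0 src: V=2.0000
k=1 load: inc=2.000000, refl=2.000000·-0.600000=-1.2000; V=0.000000+2.000000+-1.200000=0.8000
k=2 src: inc=-1.200000, refl=-1.200000·-1.000000=1.2000; V=2.000000+-1.200000+1.200000=2.0000
k=3 load: inc=1.200000, refl=1.200000·-0.600000=-0.7200; V=0.800000+1.200000+-0.720000=1.2800
k=4 src: inc=-0.720000, refl=-0.720000·-1.000000=0.7200; V=2.000000+-0.720000+0.720000=2.0000
k=5 load: inc=0.720000, refl=0.720000·-0.600000=-0.4320; V=1.280000+0.720000+-0.432000=1.5680
k=6 src: inc=-0.432000, refl=-0.432000·-1.000000=0.4320; V=2.000000+-0.432000+0.432000=2.0000
k=7 load: inc=0.432000, refl=0.432000·-0.600000=-0.2592; V=1.568000+0.432000+-0.259200=1.7408
k=8 src: inc=-0.259200, refl=-0.259200·-1.000000=0.2592; V=2.000000+-0.259200+0.259200=2.0000
k=9 load: inc=0.259200, refl=0.259200·-0.600000=-0.1555; V=1.740800+0.259200+-0.155520=1.8445
k=10 src: inc=-0.155520, refl=-0.155520·-1.000000=0.1555; V=2.000000+-0.155520+0.155520=2.0000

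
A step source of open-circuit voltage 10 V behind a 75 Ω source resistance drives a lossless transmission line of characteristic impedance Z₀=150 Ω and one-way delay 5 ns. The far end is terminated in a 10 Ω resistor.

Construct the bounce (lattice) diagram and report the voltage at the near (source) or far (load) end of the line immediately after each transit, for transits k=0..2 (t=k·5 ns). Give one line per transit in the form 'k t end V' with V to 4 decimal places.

Γ_L=-0.875000, Γ_S=-0.333333; launch V₁=10·150/225=6.666667
k=0 src: V=6.6667
k=1 load: inc=6.666667, refl=6.666667·-0.875000=-5.8333; V=0.000000+6.666667+-5.833333=0.8333
k=2 src: inc=-5.833333, refl=-5.833333·-0.333333=1.9444; V=6.666667+-5.833333+1.944444=2.7778

0 0 source 6.6667
1 5 load 0.8333
2 10 source 2.7778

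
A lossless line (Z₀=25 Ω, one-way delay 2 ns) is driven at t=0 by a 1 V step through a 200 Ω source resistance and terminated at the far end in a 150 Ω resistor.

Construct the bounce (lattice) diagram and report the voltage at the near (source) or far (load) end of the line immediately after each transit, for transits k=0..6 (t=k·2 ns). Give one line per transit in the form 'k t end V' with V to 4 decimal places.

Γ_L=0.714286, Γ_S=0.777778; launch V₁=1·25/225=0.111111
k=0 src: V=0.1111
k=1 load: inc=0.111111, refl=0.111111·0.714286=0.0794; V=0.000000+0.111111+0.079365=0.1905
k=2 src: inc=0.079365, refl=0.079365·0.777778=0.0617; V=0.111111+0.079365+0.061728=0.2522
k=3 load: inc=0.061728, refl=0.061728·0.714286=0.0441; V=0.190476+0.061728+0.044092=0.2963
k=4 src: inc=0.044092, refl=0.044092·0.777778=0.0343; V=0.252205+0.044092+0.034294=0.3306
k=5 load: inc=0.034294, refl=0.034294·0.714286=0.0245; V=0.296296+0.034294+0.024495=0.3551
k=6 src: inc=0.024495, refl=0.024495·0.777778=0.0191; V=0.330590+0.024495+0.019052=0.3741

0 0 source 0.1111
1 2 load 0.1905
2 4 source 0.2522
3 6 load 0.2963
4 8 source 0.3306
5 10 load 0.3551
6 12 source 0.3741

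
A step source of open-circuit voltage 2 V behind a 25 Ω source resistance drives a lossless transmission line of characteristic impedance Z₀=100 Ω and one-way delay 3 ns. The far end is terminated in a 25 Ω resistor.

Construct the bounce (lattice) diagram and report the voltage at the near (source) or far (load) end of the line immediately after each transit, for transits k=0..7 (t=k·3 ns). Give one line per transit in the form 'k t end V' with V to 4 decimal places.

Γ_L=-0.600000, Γ_S=-0.600000; launch V₁=2·100/125=1.600000
k=0 src: V=1.6000
k=1 load: inc=1.600000, refl=1.600000·-0.600000=-0.9600; V=0.000000+1.600000+-0.960000=0.6400
k=2 src: inc=-0.960000, refl=-0.960000·-0.600000=0.5760; V=1.600000+-0.960000+0.576000=1.2160
k=3 load: inc=0.576000, refl=0.576000·-0.600000=-0.3456; V=0.640000+0.576000+-0.345600=0.8704
k=4 src: inc=-0.345600, refl=-0.345600·-0.600000=0.2074; V=1.216000+-0.345600+0.207360=1.0778
k=5 load: inc=0.207360, refl=0.207360·-0.600000=-0.1244; V=0.870400+0.207360+-0.124416=0.9533
k=6 src: inc=-0.124416, refl=-0.124416·-0.600000=0.0746; V=1.077760+-0.124416+0.074650=1.0280
k=7 load: inc=0.074650, refl=0.074650·-0.600000=-0.0448; V=0.953344+0.074650+-0.044790=0.9832

0 0 source 1.6000
1 3 load 0.6400
2 6 source 1.2160
3 9 load 0.8704
4 12 source 1.0778
5 15 load 0.9533
6 18 source 1.0280
7 21 load 0.9832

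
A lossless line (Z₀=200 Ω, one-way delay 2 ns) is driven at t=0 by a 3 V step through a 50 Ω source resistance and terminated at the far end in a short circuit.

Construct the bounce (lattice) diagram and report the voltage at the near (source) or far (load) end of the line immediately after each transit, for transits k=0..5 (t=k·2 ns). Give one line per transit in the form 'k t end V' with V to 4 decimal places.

Γ_L=-1.000000, Γ_S=-0.600000; launch V₁=3·200/250=2.400000
k=0 src: V=2.4000
k=1 load: inc=2.400000, refl=2.400000·-1.000000=-2.4000; V=0.000000+2.400000+-2.400000=0.0000
k=2 src: inc=-2.400000, refl=-2.400000·-0.600000=1.4400; V=2.400000+-2.400000+1.440000=1.4400
k=3 load: inc=1.440000, refl=1.440000·-1.000000=-1.4400; V=0.000000+1.440000+-1.440000=0.0000
k=4 src: inc=-1.440000, refl=-1.440000·-0.600000=0.8640; V=1.440000+-1.440000+0.864000=0.8640
k=5 load: inc=0.864000, refl=0.864000·-1.000000=-0.8640; V=0.000000+0.864000+-0.864000=0.0000

0 0 source 2.4000
1 2 load 0.0000
2 4 source 1.4400
3 6 load 0.0000
4 8 source 0.8640
5 10 load 0.0000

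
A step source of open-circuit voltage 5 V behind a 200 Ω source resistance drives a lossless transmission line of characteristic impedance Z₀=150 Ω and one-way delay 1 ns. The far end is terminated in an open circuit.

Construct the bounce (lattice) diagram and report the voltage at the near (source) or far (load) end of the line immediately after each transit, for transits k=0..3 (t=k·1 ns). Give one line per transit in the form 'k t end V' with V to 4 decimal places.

Γ_L=1.000000, Γ_S=0.142857; launch V₁=5·150/350=2.142857
k=0 src: V=2.1429
k=1 load: inc=2.142857, refl=2.142857·1.000000=2.1429; V=0.000000+2.142857+2.142857=4.2857
k=2 src: inc=2.142857, refl=2.142857·0.142857=0.3061; V=2.142857+2.142857+0.306122=4.5918
k=3 load: inc=0.306122, refl=0.306122·1.000000=0.3061; V=4.285714+0.306122+0.306122=4.8980

0 0 source 2.1429
1 1 load 4.2857
2 2 source 4.5918
3 3 load 4.8980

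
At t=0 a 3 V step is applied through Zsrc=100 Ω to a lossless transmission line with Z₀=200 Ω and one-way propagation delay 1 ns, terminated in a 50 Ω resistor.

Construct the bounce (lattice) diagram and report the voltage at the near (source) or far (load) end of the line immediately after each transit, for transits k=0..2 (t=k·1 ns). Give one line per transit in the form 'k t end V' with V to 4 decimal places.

0 0 source 2.0000
1 1 load 0.8000
2 2 source 1.2000

Γ_L=-0.600000, Γ_S=-0.333333; launch V₁=3·200/300=2.000000
k=0 src: V=2.0000
k=1 load: inc=2.000000, refl=2.000000·-0.600000=-1.2000; V=0.000000+2.000000+-1.200000=0.8000
k=2 src: inc=-1.200000, refl=-1.200000·-0.333333=0.4000; V=2.000000+-1.200000+0.400000=1.2000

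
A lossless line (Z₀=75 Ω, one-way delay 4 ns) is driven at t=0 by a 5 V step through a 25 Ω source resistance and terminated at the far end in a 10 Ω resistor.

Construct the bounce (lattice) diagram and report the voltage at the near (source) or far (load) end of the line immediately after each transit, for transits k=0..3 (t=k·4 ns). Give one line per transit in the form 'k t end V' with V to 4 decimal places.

Γ_L=-0.764706, Γ_S=-0.500000; launch V₁=5·75/100=3.750000
k=0 src: V=3.7500
k=1 load: inc=3.750000, refl=3.750000·-0.764706=-2.8676; V=0.000000+3.750000+-2.867647=0.8824
k=2 src: inc=-2.867647, refl=-2.867647·-0.500000=1.4338; V=3.750000+-2.867647+1.433824=2.3162
k=3 load: inc=1.433824, refl=1.433824·-0.764706=-1.0965; V=0.882353+1.433824+-1.096453=1.2197

0 0 source 3.7500
1 4 load 0.8824
2 8 source 2.3162
3 12 load 1.2197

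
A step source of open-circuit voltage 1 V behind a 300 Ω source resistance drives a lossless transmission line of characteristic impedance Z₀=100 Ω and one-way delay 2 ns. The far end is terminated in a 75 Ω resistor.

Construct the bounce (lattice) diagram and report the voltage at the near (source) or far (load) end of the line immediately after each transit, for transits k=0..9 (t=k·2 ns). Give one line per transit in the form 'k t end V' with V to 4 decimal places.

Γ_L=-0.142857, Γ_S=0.500000; launch V₁=1·100/400=0.250000
k=0 src: V=0.2500
k=1 load: inc=0.250000, refl=0.250000·-0.142857=-0.0357; V=0.000000+0.250000+-0.035714=0.2143
k=2 src: inc=-0.035714, refl=-0.035714·0.500000=-0.0179; V=0.250000+-0.035714+-0.017857=0.1964
k=3 load: inc=-0.017857, refl=-0.017857·-0.142857=0.0026; V=0.214286+-0.017857+0.002551=0.1990
k=4 src: inc=0.002551, refl=0.002551·0.500000=0.0013; V=0.196429+0.002551+0.001276=0.2003
k=5 load: inc=0.001276, refl=0.001276·-0.142857=-0.0002; V=0.198980+0.001276+-0.000182=0.2001
k=6 src: inc=-0.000182, refl=-0.000182·0.500000=-0.0001; V=0.200255+-0.000182+-0.000091=0.2000
k=7 load: inc=-0.000091, refl=-0.000091·-0.142857=0.0000; V=0.200073+-0.000091+0.000013=0.2000
k=8 src: inc=0.000013, refl=0.000013·0.500000=0.0000; V=0.199982+0.000013+0.000007=0.2000
k=9 load: inc=0.000007, refl=0.000007·-0.142857=-0.0000; V=0.199995+0.000007+-0.000001=0.2000

0 0 source 0.2500
1 2 load 0.2143
2 4 source 0.1964
3 6 load 0.1990
4 8 source 0.2003
5 10 load 0.2001
6 12 source 0.2000
7 14 load 0.2000
8 16 source 0.2000
9 18 load 0.2000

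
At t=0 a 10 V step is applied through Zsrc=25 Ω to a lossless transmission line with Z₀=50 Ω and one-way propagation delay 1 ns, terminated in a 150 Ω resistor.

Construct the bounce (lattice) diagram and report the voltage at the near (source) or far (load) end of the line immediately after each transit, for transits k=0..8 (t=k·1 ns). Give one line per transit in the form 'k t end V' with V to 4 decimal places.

Γ_L=0.500000, Γ_S=-0.333333; launch V₁=10·50/75=6.666667
k=0 src: V=6.6667
k=1 load: inc=6.666667, refl=6.666667·0.500000=3.3333; V=0.000000+6.666667+3.333333=10.0000
k=2 src: inc=3.333333, refl=3.333333·-0.333333=-1.1111; V=6.666667+3.333333+-1.111111=8.8889
k=3 load: inc=-1.111111, refl=-1.111111·0.500000=-0.5556; V=10.000000+-1.111111+-0.555556=8.3333
k=4 src: inc=-0.555556, refl=-0.555556·-0.333333=0.1852; V=8.888889+-0.555556+0.185185=8.5185
k=5 load: inc=0.185185, refl=0.185185·0.500000=0.0926; V=8.333333+0.185185+0.092593=8.6111
k=6 src: inc=0.092593, refl=0.092593·-0.333333=-0.0309; V=8.518519+0.092593+-0.030864=8.5802
k=7 load: inc=-0.030864, refl=-0.030864·0.500000=-0.0154; V=8.611111+-0.030864+-0.015432=8.5648
k=8 src: inc=-0.015432, refl=-0.015432·-0.333333=0.0051; V=8.580247+-0.015432+0.005144=8.5700

0 0 source 6.6667
1 1 load 10.0000
2 2 source 8.8889
3 3 load 8.3333
4 4 source 8.5185
5 5 load 8.6111
6 6 source 8.5802
7 7 load 8.5648
8 8 source 8.5700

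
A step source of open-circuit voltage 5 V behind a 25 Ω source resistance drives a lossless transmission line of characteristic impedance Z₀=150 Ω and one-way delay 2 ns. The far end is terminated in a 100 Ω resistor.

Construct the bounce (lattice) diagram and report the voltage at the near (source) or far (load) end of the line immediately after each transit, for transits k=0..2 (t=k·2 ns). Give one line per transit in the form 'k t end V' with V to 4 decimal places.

Γ_L=-0.200000, Γ_S=-0.714286; launch V₁=5·150/175=4.285714
k=0 src: V=4.2857
k=1 load: inc=4.285714, refl=4.285714·-0.200000=-0.8571; V=0.000000+4.285714+-0.857143=3.4286
k=2 src: inc=-0.857143, refl=-0.857143·-0.714286=0.6122; V=4.285714+-0.857143+0.612245=4.0408

0 0 source 4.2857
1 2 load 3.4286
2 4 source 4.0408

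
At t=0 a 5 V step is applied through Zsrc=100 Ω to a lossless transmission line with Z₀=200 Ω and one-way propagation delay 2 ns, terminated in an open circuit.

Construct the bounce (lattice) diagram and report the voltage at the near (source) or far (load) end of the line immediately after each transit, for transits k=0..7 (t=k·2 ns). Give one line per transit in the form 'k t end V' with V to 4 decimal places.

Γ_L=1.000000, Γ_S=-0.333333; launch V₁=5·200/300=3.333333
k=0 src: V=3.3333
k=1 load: inc=3.333333, refl=3.333333·1.000000=3.3333; V=0.000000+3.333333+3.333333=6.6667
k=2 src: inc=3.333333, refl=3.333333·-0.333333=-1.1111; V=3.333333+3.333333+-1.111111=5.5556
k=3 load: inc=-1.111111, refl=-1.111111·1.000000=-1.1111; V=6.666667+-1.111111+-1.111111=4.4444
k=4 src: inc=-1.111111, refl=-1.111111·-0.333333=0.3704; V=5.555556+-1.111111+0.370370=4.8148
k=5 load: inc=0.370370, refl=0.370370·1.000000=0.3704; V=4.444444+0.370370+0.370370=5.1852
k=6 src: inc=0.370370, refl=0.370370·-0.333333=-0.1235; V=4.814815+0.370370+-0.123457=5.0617
k=7 load: inc=-0.123457, refl=-0.123457·1.000000=-0.1235; V=5.185185+-0.123457+-0.123457=4.9383

0 0 source 3.3333
1 2 load 6.6667
2 4 source 5.5556
3 6 load 4.4444
4 8 source 4.8148
5 10 load 5.1852
6 12 source 5.0617
7 14 load 4.9383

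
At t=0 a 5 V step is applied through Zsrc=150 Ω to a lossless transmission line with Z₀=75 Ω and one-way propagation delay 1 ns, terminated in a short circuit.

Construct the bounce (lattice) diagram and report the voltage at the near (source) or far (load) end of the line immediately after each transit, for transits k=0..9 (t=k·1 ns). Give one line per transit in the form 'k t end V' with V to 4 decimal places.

Γ_L=-1.000000, Γ_S=0.333333; launch V₁=5·75/225=1.666667
k=0 src: V=1.6667
k=1 load: inc=1.666667, refl=1.666667·-1.000000=-1.6667; V=0.000000+1.666667+-1.666667=0.0000
k=2 src: inc=-1.666667, refl=-1.666667·0.333333=-0.5556; V=1.666667+-1.666667+-0.555556=-0.5556
k=3 load: inc=-0.555556, refl=-0.555556·-1.000000=0.5556; V=0.000000+-0.555556+0.555556=0.0000
k=4 src: inc=0.555556, refl=0.555556·0.333333=0.1852; V=-0.555556+0.555556+0.185185=0.1852
k=5 load: inc=0.185185, refl=0.185185·-1.000000=-0.1852; V=0.000000+0.185185+-0.185185=0.0000
k=6 src: inc=-0.185185, refl=-0.185185·0.333333=-0.0617; V=0.185185+-0.185185+-0.061728=-0.0617
k=7 load: inc=-0.061728, refl=-0.061728·-1.000000=0.0617; V=0.000000+-0.061728+0.061728=0.0000
k=8 src: inc=0.061728, refl=0.061728·0.333333=0.0206; V=-0.061728+0.061728+0.020576=0.0206
k=9 load: inc=0.020576, refl=0.020576·-1.000000=-0.0206; V=0.000000+0.020576+-0.020576=0.0000

0 0 source 1.6667
1 1 load 0.0000
2 2 source -0.5556
3 3 load 0.0000
4 4 source 0.1852
5 5 load 0.0000
6 6 source -0.0617
7 7 load 0.0000
8 8 source 0.0206
9 9 load 0.0000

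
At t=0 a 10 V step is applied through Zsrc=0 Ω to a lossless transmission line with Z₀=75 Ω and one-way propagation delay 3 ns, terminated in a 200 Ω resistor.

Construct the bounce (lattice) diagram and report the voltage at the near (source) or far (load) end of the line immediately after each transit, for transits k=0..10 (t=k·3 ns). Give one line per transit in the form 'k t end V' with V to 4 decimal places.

Γ_L=0.454545, Γ_S=-1.000000; launch V₁=10·75/75=10.000000
k=0 src: V=10.0000
k=1 load: inc=10.000000, refl=10.000000·0.454545=4.5455; V=0.000000+10.000000+4.545455=14.5455
k=2 src: inc=4.545455, refl=4.545455·-1.000000=-4.5455; V=10.000000+4.545455+-4.545455=10.0000
k=3 load: inc=-4.545455, refl=-4.545455·0.454545=-2.0661; V=14.545455+-4.545455+-2.066116=7.9339
k=4 src: inc=-2.066116, refl=-2.066116·-1.000000=2.0661; V=10.000000+-2.066116+2.066116=10.0000
k=5 load: inc=2.066116, refl=2.066116·0.454545=0.9391; V=7.933884+2.066116+0.939144=10.9391
k=6 src: inc=0.939144, refl=0.939144·-1.000000=-0.9391; V=10.000000+0.939144+-0.939144=10.0000
k=7 load: inc=-0.939144, refl=-0.939144·0.454545=-0.4269; V=10.939144+-0.939144+-0.426883=9.5731
k=8 src: inc=-0.426883, refl=-0.426883·-1.000000=0.4269; V=10.000000+-0.426883+0.426883=10.0000
k=9 load: inc=0.426883, refl=0.426883·0.454545=0.1940; V=9.573117+0.426883+0.194038=10.1940
k=10 src: inc=0.194038, refl=0.194038·-1.000000=-0.1940; V=10.000000+0.194038+-0.194038=10.0000

0 0 source 10.0000
1 3 load 14.5455
2 6 source 10.0000
3 9 load 7.9339
4 12 source 10.0000
5 15 load 10.9391
6 18 source 10.0000
7 21 load 9.5731
8 24 source 10.0000
9 27 load 10.1940
10 30 source 10.0000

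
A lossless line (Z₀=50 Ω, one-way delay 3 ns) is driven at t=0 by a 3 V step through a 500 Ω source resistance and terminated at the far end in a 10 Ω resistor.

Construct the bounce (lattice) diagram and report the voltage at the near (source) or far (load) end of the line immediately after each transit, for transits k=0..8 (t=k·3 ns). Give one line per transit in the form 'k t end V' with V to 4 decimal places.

Γ_L=-0.666667, Γ_S=0.818182; launch V₁=3·50/550=0.272727
k=0 src: V=0.2727
k=1 load: inc=0.272727, refl=0.272727·-0.666667=-0.1818; V=0.000000+0.272727+-0.181818=0.0909
k=2 src: inc=-0.181818, refl=-0.181818·0.818182=-0.1488; V=0.272727+-0.181818+-0.148760=-0.0579
k=3 load: inc=-0.148760, refl=-0.148760·-0.666667=0.0992; V=0.090909+-0.148760+0.099174=0.0413
k=4 src: inc=0.099174, refl=0.099174·0.818182=0.0811; V=-0.057851+0.099174+0.081142=0.1225
k=5 load: inc=0.081142, refl=0.081142·-0.666667=-0.0541; V=0.041322+0.081142+-0.054095=0.0684
k=6 src: inc=-0.054095, refl=-0.054095·0.818182=-0.0443; V=0.122464+-0.054095+-0.044259=0.0241
k=7 load: inc=-0.044259, refl=-0.044259·-0.666667=0.0295; V=0.068370+-0.044259+0.029506=0.0536
k=8 src: inc=0.029506, refl=0.029506·0.818182=0.0241; V=0.024110+0.029506+0.024141=0.0778

0 0 source 0.2727
1 3 load 0.0909
2 6 source -0.0579
3 9 load 0.0413
4 12 source 0.1225
5 15 load 0.0684
6 18 source 0.0241
7 21 load 0.0536
8 24 source 0.0778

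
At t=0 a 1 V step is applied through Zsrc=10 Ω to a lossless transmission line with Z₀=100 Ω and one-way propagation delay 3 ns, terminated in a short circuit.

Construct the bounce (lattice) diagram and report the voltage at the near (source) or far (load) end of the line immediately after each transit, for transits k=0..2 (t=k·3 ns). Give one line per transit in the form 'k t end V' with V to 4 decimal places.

Γ_L=-1.000000, Γ_S=-0.818182; launch V₁=1·100/110=0.909091
k=0 src: V=0.9091
k=1 load: inc=0.909091, refl=0.909091·-1.000000=-0.9091; V=0.000000+0.909091+-0.909091=0.0000
k=2 src: inc=-0.909091, refl=-0.909091·-0.818182=0.7438; V=0.909091+-0.909091+0.743802=0.7438

0 0 source 0.9091
1 3 load 0.0000
2 6 source 0.7438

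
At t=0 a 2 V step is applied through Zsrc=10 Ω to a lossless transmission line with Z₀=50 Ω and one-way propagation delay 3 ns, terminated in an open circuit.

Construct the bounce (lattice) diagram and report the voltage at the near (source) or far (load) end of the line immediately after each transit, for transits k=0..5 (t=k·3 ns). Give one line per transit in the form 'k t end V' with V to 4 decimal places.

Γ_L=1.000000, Γ_S=-0.666667; launch V₁=2·50/60=1.666667
k=0 src: V=1.6667
k=1 load: inc=1.666667, refl=1.666667·1.000000=1.6667; V=0.000000+1.666667+1.666667=3.3333
k=2 src: inc=1.666667, refl=1.666667·-0.666667=-1.1111; V=1.666667+1.666667+-1.111111=2.2222
k=3 load: inc=-1.111111, refl=-1.111111·1.000000=-1.1111; V=3.333333+-1.111111+-1.111111=1.1111
k=4 src: inc=-1.111111, refl=-1.111111·-0.666667=0.7407; V=2.222222+-1.111111+0.740741=1.8519
k=5 load: inc=0.740741, refl=0.740741·1.000000=0.7407; V=1.111111+0.740741+0.740741=2.5926

0 0 source 1.6667
1 3 load 3.3333
2 6 source 2.2222
3 9 load 1.1111
4 12 source 1.8519
5 15 load 2.5926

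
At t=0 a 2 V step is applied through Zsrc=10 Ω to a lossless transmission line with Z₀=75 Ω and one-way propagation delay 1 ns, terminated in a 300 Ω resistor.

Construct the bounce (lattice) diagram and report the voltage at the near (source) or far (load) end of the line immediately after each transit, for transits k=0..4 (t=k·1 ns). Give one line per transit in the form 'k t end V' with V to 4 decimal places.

0 0 source 1.7647
1 1 load 2.8235
2 2 source 2.0138
3 3 load 1.5280
4 4 source 1.8995

Γ_L=0.600000, Γ_S=-0.764706; launch V₁=2·75/85=1.764706
k=0 src: V=1.7647
k=1 load: inc=1.764706, refl=1.764706·0.600000=1.0588; V=0.000000+1.764706+1.058824=2.8235
k=2 src: inc=1.058824, refl=1.058824·-0.764706=-0.8097; V=1.764706+1.058824+-0.809689=2.0138
k=3 load: inc=-0.809689, refl=-0.809689·0.600000=-0.4858; V=2.823529+-0.809689+-0.485813=1.5280
k=4 src: inc=-0.485813, refl=-0.485813·-0.764706=0.3715; V=2.013841+-0.485813+0.371504=1.8995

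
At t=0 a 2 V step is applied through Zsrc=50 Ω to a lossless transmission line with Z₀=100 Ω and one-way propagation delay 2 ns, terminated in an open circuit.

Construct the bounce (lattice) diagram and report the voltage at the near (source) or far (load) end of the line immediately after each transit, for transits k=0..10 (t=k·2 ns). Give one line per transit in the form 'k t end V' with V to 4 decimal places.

0 0 source 1.3333
1 2 load 2.6667
2 4 source 2.2222
3 6 load 1.7778
4 8 source 1.9259
5 10 load 2.0741
6 12 source 2.0247
7 14 load 1.9753
8 16 source 1.9918
9 18 load 2.0082
10 20 source 2.0027

Γ_L=1.000000, Γ_S=-0.333333; launch V₁=2·100/150=1.333333
k=0 src: V=1.3333
k=1 load: inc=1.333333, refl=1.333333·1.000000=1.3333; V=0.000000+1.333333+1.333333=2.6667
k=2 src: inc=1.333333, refl=1.333333·-0.333333=-0.4444; V=1.333333+1.333333+-0.444444=2.2222
k=3 load: inc=-0.444444, refl=-0.444444·1.000000=-0.4444; V=2.666667+-0.444444+-0.444444=1.7778
k=4 src: inc=-0.444444, refl=-0.444444·-0.333333=0.1481; V=2.222222+-0.444444+0.148148=1.9259
k=5 load: inc=0.148148, refl=0.148148·1.000000=0.1481; V=1.777778+0.148148+0.148148=2.0741
k=6 src: inc=0.148148, refl=0.148148·-0.333333=-0.0494; V=1.925926+0.148148+-0.049383=2.0247
k=7 load: inc=-0.049383, refl=-0.049383·1.000000=-0.0494; V=2.074074+-0.049383+-0.049383=1.9753
k=8 src: inc=-0.049383, refl=-0.049383·-0.333333=0.0165; V=2.024691+-0.049383+0.016461=1.9918
k=9 load: inc=0.016461, refl=0.016461·1.000000=0.0165; V=1.975309+0.016461+0.016461=2.0082
k=10 src: inc=0.016461, refl=0.016461·-0.333333=-0.0055; V=1.991770+0.016461+-0.005487=2.0027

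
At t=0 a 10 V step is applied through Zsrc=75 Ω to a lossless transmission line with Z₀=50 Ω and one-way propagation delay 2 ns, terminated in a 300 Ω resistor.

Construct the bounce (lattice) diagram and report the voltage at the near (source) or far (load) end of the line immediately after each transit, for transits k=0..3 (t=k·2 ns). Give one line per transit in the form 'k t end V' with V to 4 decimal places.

0 0 source 4.0000
1 2 load 6.8571
2 4 source 7.4286
3 6 load 7.8367

Γ_L=0.714286, Γ_S=0.200000; launch V₁=10·50/125=4.000000
k=0 src: V=4.0000
k=1 load: inc=4.000000, refl=4.000000·0.714286=2.8571; V=0.000000+4.000000+2.857143=6.8571
k=2 src: inc=2.857143, refl=2.857143·0.200000=0.5714; V=4.000000+2.857143+0.571429=7.4286
k=3 load: inc=0.571429, refl=0.571429·0.714286=0.4082; V=6.857143+0.571429+0.408163=7.8367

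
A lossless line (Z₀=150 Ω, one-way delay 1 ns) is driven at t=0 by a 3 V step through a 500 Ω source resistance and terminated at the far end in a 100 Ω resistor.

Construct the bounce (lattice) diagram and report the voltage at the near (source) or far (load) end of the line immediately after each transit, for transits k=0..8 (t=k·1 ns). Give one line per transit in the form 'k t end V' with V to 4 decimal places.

Γ_L=-0.200000, Γ_S=0.538462; launch V₁=3·150/650=0.692308
k=0 src: V=0.6923
k=1 load: inc=0.692308, refl=0.692308·-0.200000=-0.1385; V=0.000000+0.692308+-0.138462=0.5538
k=2 src: inc=-0.138462, refl=-0.138462·0.538462=-0.0746; V=0.692308+-0.138462+-0.074556=0.4793
k=3 load: inc=-0.074556, refl=-0.074556·-0.200000=0.0149; V=0.553846+-0.074556+0.014911=0.4942
k=4 src: inc=0.014911, refl=0.014911·0.538462=0.0080; V=0.479290+0.014911+0.008029=0.5022
k=5 load: inc=0.008029, refl=0.008029·-0.200000=-0.0016; V=0.494201+0.008029+-0.001606=0.5006
k=6 src: inc=-0.001606, refl=-0.001606·0.538462=-0.0009; V=0.502230+-0.001606+-0.000865=0.4998
k=7 load: inc=-0.000865, refl=-0.000865·-0.200000=0.0002; V=0.500624+-0.000865+0.000173=0.4999
k=8 src: inc=0.000173, refl=0.000173·0.538462=0.0001; V=0.499760+0.000173+0.000093=0.5000

0 0 source 0.6923
1 1 load 0.5538
2 2 source 0.4793
3 3 load 0.4942
4 4 source 0.5022
5 5 load 0.5006
6 6 source 0.4998
7 7 load 0.4999
8 8 source 0.5000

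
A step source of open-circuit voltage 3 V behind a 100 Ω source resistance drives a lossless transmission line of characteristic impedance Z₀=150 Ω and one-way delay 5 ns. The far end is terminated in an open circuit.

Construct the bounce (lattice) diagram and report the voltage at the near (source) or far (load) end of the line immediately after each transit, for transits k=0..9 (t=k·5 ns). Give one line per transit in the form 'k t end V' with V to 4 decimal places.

0 0 source 1.8000
1 5 load 3.6000
2 10 source 3.2400
3 15 load 2.8800
4 20 source 2.9520
5 25 load 3.0240
6 30 source 3.0096
7 35 load 2.9952
8 40 source 2.9981
9 45 load 3.0010

Γ_L=1.000000, Γ_S=-0.200000; launch V₁=3·150/250=1.800000
k=0 src: V=1.8000
k=1 load: inc=1.800000, refl=1.800000·1.000000=1.8000; V=0.000000+1.800000+1.800000=3.6000
k=2 src: inc=1.800000, refl=1.800000·-0.200000=-0.3600; V=1.800000+1.800000+-0.360000=3.2400
k=3 load: inc=-0.360000, refl=-0.360000·1.000000=-0.3600; V=3.600000+-0.360000+-0.360000=2.8800
k=4 src: inc=-0.360000, refl=-0.360000·-0.200000=0.0720; V=3.240000+-0.360000+0.072000=2.9520
k=5 load: inc=0.072000, refl=0.072000·1.000000=0.0720; V=2.880000+0.072000+0.072000=3.0240
k=6 src: inc=0.072000, refl=0.072000·-0.200000=-0.0144; V=2.952000+0.072000+-0.014400=3.0096
k=7 load: inc=-0.014400, refl=-0.014400·1.000000=-0.0144; V=3.024000+-0.014400+-0.014400=2.9952
k=8 src: inc=-0.014400, refl=-0.014400·-0.200000=0.0029; V=3.009600+-0.014400+0.002880=2.9981
k=9 load: inc=0.002880, refl=0.002880·1.000000=0.0029; V=2.995200+0.002880+0.002880=3.0010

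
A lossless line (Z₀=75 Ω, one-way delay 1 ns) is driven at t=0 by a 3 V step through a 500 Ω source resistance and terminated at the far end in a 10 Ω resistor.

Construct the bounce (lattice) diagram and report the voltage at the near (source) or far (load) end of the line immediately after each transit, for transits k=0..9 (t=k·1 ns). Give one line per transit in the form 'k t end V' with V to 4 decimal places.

Γ_L=-0.764706, Γ_S=0.739130; launch V₁=3·75/575=0.391304
k=0 src: V=0.3913
k=1 load: inc=0.391304, refl=0.391304·-0.764706=-0.2992; V=0.000000+0.391304+-0.299233=0.0921
k=2 src: inc=-0.299233, refl=-0.299233·0.739130=-0.2212; V=0.391304+-0.299233+-0.221172=-0.1291
k=3 load: inc=-0.221172, refl=-0.221172·-0.764706=0.1691; V=0.092072+-0.221172+0.169132=0.0400
k=4 src: inc=0.169132, refl=0.169132·0.739130=0.1250; V=-0.129100+0.169132+0.125010=0.1650
k=5 load: inc=0.125010, refl=0.125010·-0.764706=-0.0956; V=0.040031+0.125010+-0.095596=0.0694
k=6 src: inc=-0.095596, refl=-0.095596·0.739130=-0.0707; V=0.165041+-0.095596+-0.070658=-0.0012
k=7 load: inc=-0.070658, refl=-0.070658·-0.764706=0.0540; V=0.069445+-0.070658+0.054033=0.0528
k=8 src: inc=0.054033, refl=0.054033·0.739130=0.0399; V=-0.001213+0.054033+0.039937=0.0928
k=9 load: inc=0.039937, refl=0.039937·-0.764706=-0.0305; V=0.052820+0.039937+-0.030540=0.0622

0 0 source 0.3913
1 1 load 0.0921
2 2 source -0.1291
3 3 load 0.0400
4 4 source 0.1650
5 5 load 0.0694
6 6 source -0.0012
7 7 load 0.0528
8 8 source 0.0928
9 9 load 0.0622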